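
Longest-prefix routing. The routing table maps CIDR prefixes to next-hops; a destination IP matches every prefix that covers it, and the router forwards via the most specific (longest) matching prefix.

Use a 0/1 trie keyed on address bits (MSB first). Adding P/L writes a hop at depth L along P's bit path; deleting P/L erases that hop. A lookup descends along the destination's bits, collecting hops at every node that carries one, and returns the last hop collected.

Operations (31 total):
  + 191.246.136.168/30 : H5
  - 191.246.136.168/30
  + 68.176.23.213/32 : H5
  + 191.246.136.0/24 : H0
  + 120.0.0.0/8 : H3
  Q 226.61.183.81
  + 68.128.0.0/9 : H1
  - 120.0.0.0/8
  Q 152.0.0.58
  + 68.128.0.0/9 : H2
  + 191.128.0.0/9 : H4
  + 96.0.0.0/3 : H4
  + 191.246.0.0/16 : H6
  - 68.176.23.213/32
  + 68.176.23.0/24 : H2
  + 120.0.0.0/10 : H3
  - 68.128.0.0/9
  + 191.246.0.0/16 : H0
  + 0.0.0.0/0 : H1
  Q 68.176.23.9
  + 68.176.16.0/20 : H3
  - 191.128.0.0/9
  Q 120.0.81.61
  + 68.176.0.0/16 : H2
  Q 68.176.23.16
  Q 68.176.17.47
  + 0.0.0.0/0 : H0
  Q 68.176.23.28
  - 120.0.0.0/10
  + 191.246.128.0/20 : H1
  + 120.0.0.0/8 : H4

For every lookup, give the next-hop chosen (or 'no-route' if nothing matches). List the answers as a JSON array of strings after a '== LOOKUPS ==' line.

Trace:
  + 191.246.136.168/30 (H5) depth=30
  del 191.246.136.168/30 (clear depth 30)
  + 68.176.23.213/32 (H5) depth=32
  + 191.246.136.0/24 (H0) depth=24
  + 120.0.0.0/8 (H3) depth=8
  lookup 226.61.183.81: bits 1 walk d0:-→d1:- -> no-route
  + 68.128.0.0/9 (H1) depth=9
  del 120.0.0.0/8 (clear depth 8)
  lookup 152.0.0.58: bits 10 walk d0:-→d1:-→d2:- -> no-route
  + 68.128.0.0/9 (H2) depth=9
  + 191.128.0.0/9 (H4) depth=9
  + 96.0.0.0/3 (H4) depth=3
  + 191.246.0.0/16 (H6) depth=16
  del 68.176.23.213/32 (clear depth 32)
  + 68.176.23.0/24 (H2) depth=24
  + 120.0.0.0/10 (H3) depth=10
  del 68.128.0.0/9 (clear depth 9)
  + 191.246.0.0/16 (H0) depth=16
  + 0.0.0.0/0 (H1) depth=0
  lookup 68.176.23.9: bits 010001001011000000010111 walk d0:H1→d1:-→d2:-→d3:-→d4:-→d5:-→d6:-→d7:-→d8:-→d9:-→d10:-→d11:-→d12:-→d13:-→d14:-→d15:-→d16:-→d17:-→d18:-→d19:-→d20:-→d21:-→d22:-→d23:-→d24:H2 -> H2
  + 68.176.16.0/20 (H3) depth=20
  del 191.128.0.0/9 (clear depth 9)
  lookup 120.0.81.61: bits 0111100000 walk d0:H1→d1:-→d2:-→d3:H4→d4:-→d5:-→d6:-→d7:-→d8:-→d9:-→d10:H3 -> H3
  + 68.176.0.0/16 (H2) depth=16
  lookup 68.176.23.16: bits 010001001011000000010111 walk d0:H1→d1:-→d2:-→d3:-→d4:-→d5:-→d6:-→d7:-→d8:-→d9:-→d10:-→d11:-→d12:-→d13:-→d14:-→d15:-→d16:H2→d17:-→d18:-→d19:-→d20:H3→d21:-→d22:-→d23:-→d24:H2 -> H2
  lookup 68.176.17.47: bits 010001001011000000010 walk d0:H1→d1:-→d2:-→d3:-→d4:-→d5:-→d6:-→d7:-→d8:-→d9:-→d10:-→d11:-→d12:-→d13:-→d14:-→d15:-→d16:H2→d17:-→d18:-→d19:-→d20:H3→d21:- -> H3
  + 0.0.0.0/0 (H0) depth=0
  lookup 68.176.23.28: bits 010001001011000000010111 walk d0:H0→d1:-→d2:-→d3:-→d4:-→d5:-→d6:-→d7:-→d8:-→d9:-→d10:-→d11:-→d12:-→d13:-→d14:-→d15:-→d16:H2→d17:-→d18:-→d19:-→d20:H3→d21:-→d22:-→d23:-→d24:H2 -> H2
  del 120.0.0.0/10 (clear depth 10)
  + 191.246.128.0/20 (H1) depth=20
  + 120.0.0.0/8 (H4) depth=8

== LOOKUPS ==
["no-route","no-route","H2","H3","H2","H3","H2"]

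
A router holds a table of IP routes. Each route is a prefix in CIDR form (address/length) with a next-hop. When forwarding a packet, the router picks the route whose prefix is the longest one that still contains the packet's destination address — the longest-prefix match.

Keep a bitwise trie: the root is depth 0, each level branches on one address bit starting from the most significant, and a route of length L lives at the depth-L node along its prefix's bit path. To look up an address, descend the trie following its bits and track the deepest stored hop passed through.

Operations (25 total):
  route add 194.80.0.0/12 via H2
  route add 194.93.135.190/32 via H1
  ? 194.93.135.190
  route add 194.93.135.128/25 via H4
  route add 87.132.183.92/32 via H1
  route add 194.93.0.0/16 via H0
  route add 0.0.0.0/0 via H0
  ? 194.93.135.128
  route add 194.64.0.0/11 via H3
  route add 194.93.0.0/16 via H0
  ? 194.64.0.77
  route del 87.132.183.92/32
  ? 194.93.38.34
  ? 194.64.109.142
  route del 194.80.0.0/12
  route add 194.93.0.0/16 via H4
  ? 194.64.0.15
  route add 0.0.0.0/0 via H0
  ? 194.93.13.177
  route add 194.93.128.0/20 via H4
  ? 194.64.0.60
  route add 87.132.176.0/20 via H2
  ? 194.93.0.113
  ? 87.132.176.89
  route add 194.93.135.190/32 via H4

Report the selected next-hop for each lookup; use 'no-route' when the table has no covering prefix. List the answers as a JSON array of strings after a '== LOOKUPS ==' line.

Trace:
  add 194.80.0.0/12 -> H2 at depth 12
  add 194.93.135.190/32 -> H1 at depth 32
  lookup 194.93.135.190: bits 11000010010111011000011110111110 walk d0:-→d1:-→d2:-→d3:-→d4:-→d5:-→d6:-→d7:-→d8:-→d9:-→d10:-→d11:-→d12:H2→d13:-→d14:-→d15:-→d16:-→d17:-→d18:-→d19:-→d20:-→d21:-→d22:-→d23:-→d24:-→d25:-→d26:-→d27:-→d28:-→d29:-→d30:-→d31:-→d32:H1 -> H1
  add 194.93.135.128/25 -> H4 at depth 25
  add 87.132.183.92/32 -> H1 at depth 32
  add 194.93.0.0/16 -> H0 at depth 16
  add 0.0.0.0/0 -> H0 at depth 0
  lookup 194.93.135.128: bits 11000010010111011000011110 walk d0:H0→d1:-→d2:-→d3:-→d4:-→d5:-→d6:-→d7:-→d8:-→d9:-→d10:-→d11:-→d12:H2→d13:-→d14:-→d15:-→d16:H0→d17:-→d18:-→d19:-→d20:-→d21:-→d22:-→d23:-→d24:-→d25:H4→d26:- -> H4
  add 194.64.0.0/11 -> H3 at depth 11
  add 194.93.0.0/16 -> H0 at depth 16
  lookup 194.64.0.77: bits 11000010010 walk d0:H0→d1:-→d2:-→d3:-→d4:-→d5:-→d6:-→d7:-→d8:-→d9:-→d10:-→d11:H3 -> H3
  del 87.132.183.92/32 (clear depth 32)
  lookup 194.93.38.34: bits 1100001001011101 walk d0:H0→d1:-→d2:-→d3:-→d4:-→d5:-→d6:-→d7:-→d8:-→d9:-→d10:-→d11:H3→d12:H2→d13:-→d14:-→d15:-→d16:H0 -> H0
  lookup 194.64.109.142: bits 11000010010 walk d0:H0→d1:-→d2:-→d3:-→d4:-→d5:-→d6:-→d7:-→d8:-→d9:-→d10:-→d11:H3 -> H3
  del 194.80.0.0/12 (clear depth 12)
  add 194.93.0.0/16 -> H4 at depth 16
  lookup 194.64.0.15: bits 11000010010 walk d0:H0→d1:-→d2:-→d3:-→d4:-→d5:-→d6:-→d7:-→d8:-→d9:-→d10:-→d11:H3 -> H3
  add 0.0.0.0/0 -> H0 at depth 0
  lookup 194.93.13.177: bits 1100001001011101 walk d0:H0→d1:-→d2:-→d3:-→d4:-→d5:-→d6:-→d7:-→d8:-→d9:-→d10:-→d11:H3→d12:-→d13:-→d14:-→d15:-→d16:H4 -> H4
  add 194.93.128.0/20 -> H4 at depth 20
  lookup 194.64.0.60: bits 11000010010 walk d0:H0→d1:-→d2:-→d3:-→d4:-→d5:-→d6:-→d7:-→d8:-→d9:-→d10:-→d11:H3 -> H3
  add 87.132.176.0/20 -> H2 at depth 20
  lookup 194.93.0.113: bits 1100001001011101 walk d0:H0→d1:-→d2:-→d3:-→d4:-→d5:-→d6:-→d7:-→d8:-→d9:-→d10:-→d11:H3→d12:-→d13:-→d14:-→d15:-→d16:H4 -> H4
  lookup 87.132.176.89: bits 010101111000010010110 walk d0:H0→d1:-→d2:-→d3:-→d4:-→d5:-→d6:-→d7:-→d8:-→d9:-→d10:-→d11:-→d12:-→d13:-→d14:-→d15:-→d16:-→d17:-→d18:-→d19:-→d20:H2→d21:- -> H2
  add 194.93.135.190/32 -> H4 at depth 32

== LOOKUPS ==
["H1","H4","H3","H0","H3","H3","H4","H3","H4","H2"]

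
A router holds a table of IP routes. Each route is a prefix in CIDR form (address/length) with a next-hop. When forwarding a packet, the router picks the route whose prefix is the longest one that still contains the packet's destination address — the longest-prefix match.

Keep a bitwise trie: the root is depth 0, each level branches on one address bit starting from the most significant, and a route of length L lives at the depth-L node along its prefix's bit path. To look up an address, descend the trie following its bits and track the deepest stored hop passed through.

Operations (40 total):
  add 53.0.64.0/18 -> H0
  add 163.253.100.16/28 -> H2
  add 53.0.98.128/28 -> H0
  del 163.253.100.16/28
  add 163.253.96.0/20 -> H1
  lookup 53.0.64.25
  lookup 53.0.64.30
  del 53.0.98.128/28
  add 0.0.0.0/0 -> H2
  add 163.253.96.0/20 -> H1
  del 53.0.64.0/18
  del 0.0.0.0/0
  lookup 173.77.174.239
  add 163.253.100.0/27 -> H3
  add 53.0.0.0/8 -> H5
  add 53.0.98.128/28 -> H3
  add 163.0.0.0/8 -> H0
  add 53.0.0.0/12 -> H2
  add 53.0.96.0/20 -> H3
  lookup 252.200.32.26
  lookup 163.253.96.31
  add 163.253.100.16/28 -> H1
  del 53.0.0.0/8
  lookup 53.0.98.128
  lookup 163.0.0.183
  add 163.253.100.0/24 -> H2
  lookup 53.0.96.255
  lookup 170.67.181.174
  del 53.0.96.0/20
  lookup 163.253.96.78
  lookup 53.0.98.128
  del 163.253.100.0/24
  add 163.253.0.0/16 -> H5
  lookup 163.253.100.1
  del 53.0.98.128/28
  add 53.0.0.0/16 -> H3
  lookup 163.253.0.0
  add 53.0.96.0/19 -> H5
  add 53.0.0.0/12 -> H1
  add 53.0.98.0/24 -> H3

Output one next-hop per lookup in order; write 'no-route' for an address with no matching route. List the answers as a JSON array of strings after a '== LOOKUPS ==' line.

Apply in order:
  + 53.0.64.0/18 (H0) depth=18
  + 163.253.100.16/28 (H2) depth=28
  + 53.0.98.128/28 (H0) depth=28
  - 163.253.100.16/28 clear@28
  + 163.253.96.0/20 (H1) depth=20
  ? 53.0.64.25  path d0:-→d1:-→d2:-→d3:-→d4:-→d5:-→d6:-→d7:-→d8:-→d9:-→d10:-→d11:-→d12:-→d13:-→d14:-→d15:-→d16:-→d17:-→d18:H0  best=H0
  ? 53.0.64.30  path d0:-→d1:-→d2:-→d3:-→d4:-→d5:-→d6:-→d7:-→d8:-→d9:-→d10:-→d11:-→d12:-→d13:-→d14:-→d15:-→d16:-→d17:-→d18:H0  best=H0
  - 53.0.98.128/28 clear@28
  + 0.0.0.0/0 (H2) depth=0
  + 163.253.96.0/20 (H1) depth=20
  - 53.0.64.0/18 clear@18
  - 0.0.0.0/0 clear@0
  ? 173.77.174.239  path d0:-→d1:-→d2:-→d3:-→d4:-  best=no-route
  + 163.253.100.0/27 (H3) depth=27
  + 53.0.0.0/8 (H5) depth=8
  + 53.0.98.128/28 (H3) depth=28
  + 163.0.0.0/8 (H0) depth=8
  + 53.0.0.0/12 (H2) depth=12
  + 53.0.96.0/20 (H3) depth=20
  ? 252.200.32.26  path d0:-→d1:-  best=no-route
  ? 163.253.96.31  path d0:-→d1:-→d2:-→d3:-→d4:-→d5:-→d6:-→d7:-→d8:H0→d9:-→d10:-→d11:-→d12:-→d13:-→d14:-→d15:-→d16:-→d17:-→d18:-→d19:-→d20:H1→d21:-  best=H1
  + 163.253.100.16/28 (H1) depth=28
  - 53.0.0.0/8 clear@8
  ? 53.0.98.128  path d0:-→d1:-→d2:-→d3:-→d4:-→d5:-→d6:-→d7:-→d8:-→d9:-→d10:-→d11:-→d12:H2→d13:-→d14:-→d15:-→d16:-→d17:-→d18:-→d19:-→d20:H3→d21:-→d22:-→d23:-→d24:-→d25:-→d26:-→d27:-→d28:H3  best=H3
  ? 163.0.0.183  path d0:-→d1:-→d2:-→d3:-→d4:-→d5:-→d6:-→d7:-→d8:H0  best=H0
  + 163.253.100.0/24 (H2) depth=24
  ? 53.0.96.255  path d0:-→d1:-→d2:-→d3:-→d4:-→d5:-→d6:-→d7:-→d8:-→d9:-→d10:-→d11:-→d12:H2→d13:-→d14:-→d15:-→d16:-→d17:-→d18:-→d19:-→d20:H3→d21:-→d22:-  best=H3
  ? 170.67.181.174  path d0:-→d1:-→d2:-→d3:-→d4:-  best=no-route
  - 53.0.96.0/20 clear@20
  ? 163.253.96.78  path d0:-→d1:-→d2:-→d3:-→d4:-→d5:-→d6:-→d7:-→d8:H0→d9:-→d10:-→d11:-→d12:-→d13:-→d14:-→d15:-→d16:-→d17:-→d18:-→d19:-→d20:H1→d21:-  best=H1
  ? 53.0.98.128  path d0:-→d1:-→d2:-→d3:-→d4:-→d5:-→d6:-→d7:-→d8:-→d9:-→d10:-→d11:-→d12:H2→d13:-→d14:-→d15:-→d16:-→d17:-→d18:-→d19:-→d20:-→d21:-→d22:-→d23:-→d24:-→d25:-→d26:-→d27:-→d28:H3  best=H3
  - 163.253.100.0/24 clear@24
  + 163.253.0.0/16 (H5) depth=16
  ? 163.253.100.1  path d0:-→d1:-→d2:-→d3:-→d4:-→d5:-→d6:-→d7:-→d8:H0→d9:-→d10:-→d11:-→d12:-→d13:-→d14:-→d15:-→d16:H5→d17:-→d18:-→d19:-→d20:H1→d21:-→d22:-→d23:-→d24:-→d25:-→d26:-→d27:H3  best=H3
  - 53.0.98.128/28 clear@28
  + 53.0.0.0/16 (H3) depth=16
  ? 163.253.0.0  path d0:-→d1:-→d2:-→d3:-→d4:-→d5:-→d6:-→d7:-→d8:H0→d9:-→d10:-→d11:-→d12:-→d13:-→d14:-→d15:-→d16:H5→d17:-  best=H5
  + 53.0.96.0/19 (H5) depth=19
  + 53.0.0.0/12 (H1) depth=12
  + 53.0.98.0/24 (H3) depth=24

== LOOKUPS ==
["H0","H0","no-route","no-route","H1","H3","H0","H3","no-route","H1","H3","H3","H5"]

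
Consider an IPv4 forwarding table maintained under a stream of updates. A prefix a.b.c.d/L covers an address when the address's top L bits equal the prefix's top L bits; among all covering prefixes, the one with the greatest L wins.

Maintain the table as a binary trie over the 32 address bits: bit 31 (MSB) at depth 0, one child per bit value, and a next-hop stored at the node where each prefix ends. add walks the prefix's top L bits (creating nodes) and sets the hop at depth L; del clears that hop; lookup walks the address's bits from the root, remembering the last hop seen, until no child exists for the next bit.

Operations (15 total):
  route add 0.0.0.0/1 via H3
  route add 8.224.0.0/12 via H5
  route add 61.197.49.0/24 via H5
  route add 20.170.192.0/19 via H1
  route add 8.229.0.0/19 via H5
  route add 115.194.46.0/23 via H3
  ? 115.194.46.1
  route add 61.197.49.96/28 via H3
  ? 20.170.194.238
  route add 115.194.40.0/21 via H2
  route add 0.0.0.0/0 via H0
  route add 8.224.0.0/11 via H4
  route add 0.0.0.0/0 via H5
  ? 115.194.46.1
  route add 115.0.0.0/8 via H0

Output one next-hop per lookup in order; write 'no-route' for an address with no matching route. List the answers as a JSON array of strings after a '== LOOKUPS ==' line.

Process each operation:
  add 0.0.0.0/1 -> H3 at depth 1
  add 8.224.0.0/12 -> H5 at depth 12
  add 61.197.49.0/24 -> H5 at depth 24
  add 20.170.192.0/19 -> H1 at depth 19
  add 8.229.0.0/19 -> H5 at depth 19
  add 115.194.46.0/23 -> H3 at depth 23
  ? 115.194.46.1  path d0:-→d1:H3→d2:-→d3:-→d4:-→d5:-→d6:-→d7:-→d8:-→d9:-→d10:-→d11:-→d12:-→d13:-→d14:-→d15:-→d16:-→d17:-→d18:-→d19:-→d20:-→d21:-→d22:-→d23:H3  best=H3
  add 61.197.49.96/28 -> H3 at depth 28
  ? 20.170.194.238  path d0:-→d1:H3→d2:-→d3:-→d4:-→d5:-→d6:-→d7:-→d8:-→d9:-→d10:-→d11:-→d12:-→d13:-→d14:-→d15:-→d16:-→d17:-→d18:-→d19:H1  best=H1
  add 115.194.40.0/21 -> H2 at depth 21
  add 0.0.0.0/0 -> H0 at depth 0
  add 8.224.0.0/11 -> H4 at depth 11
  add 0.0.0.0/0 -> H5 at depth 0
  ? 115.194.46.1  path d0:H5→d1:H3→d2:-→d3:-→d4:-→d5:-→d6:-→d7:-→d8:-→d9:-→d10:-→d11:-→d12:-→d13:-→d14:-→d15:-→d16:-→d17:-→d18:-→d19:-→d20:-→d21:H2→d22:-→d23:H3  best=H3
  add 115.0.0.0/8 -> H0 at depth 8

== LOOKUPS ==
["H3","H1","H3"]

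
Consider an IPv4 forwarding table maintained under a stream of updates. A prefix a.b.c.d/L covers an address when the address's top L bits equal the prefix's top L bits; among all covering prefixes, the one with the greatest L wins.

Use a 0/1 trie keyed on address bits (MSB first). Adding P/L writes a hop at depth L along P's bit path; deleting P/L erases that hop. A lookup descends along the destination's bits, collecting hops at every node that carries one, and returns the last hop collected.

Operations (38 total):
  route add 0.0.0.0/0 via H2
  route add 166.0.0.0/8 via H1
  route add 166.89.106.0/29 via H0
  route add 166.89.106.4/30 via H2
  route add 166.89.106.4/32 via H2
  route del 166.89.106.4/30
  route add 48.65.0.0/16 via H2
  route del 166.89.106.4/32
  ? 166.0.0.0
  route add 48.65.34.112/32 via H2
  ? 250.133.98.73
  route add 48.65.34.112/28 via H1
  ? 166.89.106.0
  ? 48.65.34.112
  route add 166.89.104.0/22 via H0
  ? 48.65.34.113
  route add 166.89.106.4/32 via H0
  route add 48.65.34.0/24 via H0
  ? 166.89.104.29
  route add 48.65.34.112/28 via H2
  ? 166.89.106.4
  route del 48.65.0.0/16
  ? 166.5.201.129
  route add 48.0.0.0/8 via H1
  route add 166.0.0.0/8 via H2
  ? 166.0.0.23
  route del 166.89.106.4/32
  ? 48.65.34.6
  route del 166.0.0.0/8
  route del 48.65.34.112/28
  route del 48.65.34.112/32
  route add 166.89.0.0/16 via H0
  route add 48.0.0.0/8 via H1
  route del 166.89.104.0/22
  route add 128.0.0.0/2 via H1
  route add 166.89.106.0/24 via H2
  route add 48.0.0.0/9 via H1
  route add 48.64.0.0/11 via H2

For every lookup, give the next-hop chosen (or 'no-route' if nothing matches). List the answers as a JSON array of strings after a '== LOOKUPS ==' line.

Trace:
  add 0.0.0.0/0 -> H2 at depth 0
  add 166.0.0.0/8 -> H1 at depth 8
  add 166.89.106.0/29 -> H0 at depth 29
  add 166.89.106.4/30 -> H2 at depth 30
  add 166.89.106.4/32 -> H2 at depth 32
  del 166.89.106.4/30 (clear depth 30)
  add 48.65.0.0/16 -> H2 at depth 16
  del 166.89.106.4/32 (clear depth 32)
  ? 166.0.0.0  path d0:H2→d1:-→d2:-→d3:-→d4:-→d5:-→d6:-→d7:-→d8:H1→d9:-  best=H1
  add 48.65.34.112/32 -> H2 at depth 32
  ? 250.133.98.73  path d0:H2→d1:-  best=H2
  add 48.65.34.112/28 -> H1 at depth 28
  ? 166.89.106.0  path d0:H2→d1:-→d2:-→d3:-→d4:-→d5:-→d6:-→d7:-→d8:H1→d9:-→d10:-→d11:-→d12:-→d13:-→d14:-→d15:-→d16:-→d17:-→d18:-→d19:-→d20:-→d21:-→d22:-→d23:-→d24:-→d25:-→d26:-→d27:-→d28:-→d29:H0  best=H0
  ? 48.65.34.112  path d0:H2→d1:-→d2:-→d3:-→d4:-→d5:-→d6:-→d7:-→d8:-→d9:-→d10:-→d11:-→d12:-→d13:-→d14:-→d15:-→d16:H2→d17:-→d18:-→d19:-→d20:-→d21:-→d22:-→d23:-→d24:-→d25:-→d26:-→d27:-→d28:H1→d29:-→d30:-→d31:-→d32:H2  best=H2
  add 166.89.104.0/22 -> H0 at depth 22
  ? 48.65.34.113  path d0:H2→d1:-→d2:-→d3:-→d4:-→d5:-→d6:-→d7:-→d8:-→d9:-→d10:-→d11:-→d12:-→d13:-→d14:-→d15:-→d16:H2→d17:-→d18:-→d19:-→d20:-→d21:-→d22:-→d23:-→d24:-→d25:-→d26:-→d27:-→d28:H1→d29:-→d30:-→d31:-  best=H1
  add 166.89.106.4/32 -> H0 at depth 32
  add 48.65.34.0/24 -> H0 at depth 24
  ? 166.89.104.29  path d0:H2→d1:-→d2:-→d3:-→d4:-→d5:-→d6:-→d7:-→d8:H1→d9:-→d10:-→d11:-→d12:-→d13:-→d14:-→d15:-→d16:-→d17:-→d18:-→d19:-→d20:-→d21:-→d22:H0  best=H0
  add 48.65.34.112/28 -> H2 at depth 28
  ? 166.89.106.4  path d0:H2→d1:-→d2:-→d3:-→d4:-→d5:-→d6:-→d7:-→d8:H1→d9:-→d10:-→d11:-→d12:-→d13:-→d14:-→d15:-→d16:-→d17:-→d18:-→d19:-→d20:-→d21:-→d22:H0→d23:-→d24:-→d25:-→d26:-→d27:-→d28:-→d29:H0→d30:-→d31:-→d32:H0  best=H0
  del 48.65.0.0/16 (clear depth 16)
  ? 166.5.201.129  path d0:H2→d1:-→d2:-→d3:-→d4:-→d5:-→d6:-→d7:-→d8:H1→d9:-  best=H1
  add 48.0.0.0/8 -> H1 at depth 8
  add 166.0.0.0/8 -> H2 at depth 8
  ? 166.0.0.23  path d0:H2→d1:-→d2:-→d3:-→d4:-→d5:-→d6:-→d7:-→d8:H2→d9:-  best=H2
  del 166.89.106.4/32 (clear depth 32)
  ? 48.65.34.6  path d0:H2→d1:-→d2:-→d3:-→d4:-→d5:-→d6:-→d7:-→d8:H1→d9:-→d10:-→d11:-→d12:-→d13:-→d14:-→d15:-→d16:-→d17:-→d18:-→d19:-→d20:-→d21:-→d22:-→d23:-→d24:H0→d25:-  best=H0
  del 166.0.0.0/8 (clear depth 8)
  del 48.65.34.112/28 (clear depth 28)
  del 48.65.34.112/32 (clear depth 32)
  add 166.89.0.0/16 -> H0 at depth 16
  add 48.0.0.0/8 -> H1 at depth 8
  del 166.89.104.0/22 (clear depth 22)
  add 128.0.0.0/2 -> H1 at depth 2
  add 166.89.106.0/24 -> H2 at depth 24
  add 48.0.0.0/9 -> H1 at depth 9
  add 48.64.0.0/11 -> H2 at depth 11

== LOOKUPS ==
["H1","H2","H0","H2","H1","H0","H0","H1","H2","H0"]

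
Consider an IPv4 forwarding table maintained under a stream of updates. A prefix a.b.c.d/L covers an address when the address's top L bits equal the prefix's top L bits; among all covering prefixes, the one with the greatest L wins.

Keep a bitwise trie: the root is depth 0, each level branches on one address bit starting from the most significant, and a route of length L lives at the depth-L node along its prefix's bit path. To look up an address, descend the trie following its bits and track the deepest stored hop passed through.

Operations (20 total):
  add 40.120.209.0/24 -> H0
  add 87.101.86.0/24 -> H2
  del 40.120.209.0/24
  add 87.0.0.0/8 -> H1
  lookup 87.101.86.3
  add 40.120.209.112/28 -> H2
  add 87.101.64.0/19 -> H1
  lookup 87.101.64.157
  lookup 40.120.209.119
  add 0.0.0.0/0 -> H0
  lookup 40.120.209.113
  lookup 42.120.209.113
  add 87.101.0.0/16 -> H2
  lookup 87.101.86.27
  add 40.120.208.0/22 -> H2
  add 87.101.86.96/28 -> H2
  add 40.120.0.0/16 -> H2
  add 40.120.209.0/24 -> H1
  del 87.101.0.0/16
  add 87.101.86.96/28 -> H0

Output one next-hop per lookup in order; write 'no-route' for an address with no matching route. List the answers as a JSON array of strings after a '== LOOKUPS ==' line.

Process each operation:
  add 40.120.209.0/24 -> H0 at depth 24
  add 87.101.86.0/24 -> H2 at depth 24
  - 40.120.209.0/24 clear@24
  add 87.0.0.0/8 -> H1 at depth 8
  lookup 87.101.86.3: bits 010101110110010101010110 walk d0:-→d1:-→d2:-→d3:-→d4:-→d5:-→d6:-→d7:-→d8:H1→d9:-→d10:-→d11:-→d12:-→d13:-→d14:-→d15:-→d16:-→d17:-→d18:-→d19:-→d20:-→d21:-→d22:-→d23:-→d24:H2 -> H2
  add 40.120.209.112/28 -> H2 at depth 28
  add 87.101.64.0/19 -> H1 at depth 19
  lookup 87.101.64.157: bits 0101011101100101010 walk d0:-→d1:-→d2:-→d3:-→d4:-→d5:-→d6:-→d7:-→d8:H1→d9:-→d10:-→d11:-→d12:-→d13:-→d14:-→d15:-→d16:-→d17:-→d18:-→d19:H1 -> H1
  lookup 40.120.209.119: bits 0010100001111000110100010111 walk d0:-→d1:-→d2:-→d3:-→d4:-→d5:-→d6:-→d7:-→d8:-→d9:-→d10:-→d11:-→d12:-→d13:-→d14:-→d15:-→d16:-→d17:-→d18:-→d19:-→d20:-→d21:-→d22:-→d23:-→d24:-→d25:-→d26:-→d27:-→d28:H2 -> H2
  add 0.0.0.0/0 -> H0 at depth 0
  lookup 40.120.209.113: bits 0010100001111000110100010111 walk d0:H0→d1:-→d2:-→d3:-→d4:-→d5:-→d6:-→d7:-→d8:-→d9:-→d10:-→d11:-→d12:-→d13:-→d14:-→d15:-→d16:-→d17:-→d18:-→d19:-→d20:-→d21:-→d22:-→d23:-→d24:-→d25:-→d26:-→d27:-→d28:H2 -> H2
  lookup 42.120.209.113: bits 001010 walk d0:H0→d1:-→d2:-→d3:-→d4:-→d5:-→d6:- -> H0
  add 87.101.0.0/16 -> H2 at depth 16
  lookup 87.101.86.27: bits 010101110110010101010110 walk d0:H0→d1:-→d2:-→d3:-→d4:-→d5:-→d6:-→d7:-→d8:H1→d9:-→d10:-→d11:-→d12:-→d13:-→d14:-→d15:-→d16:H2→d17:-→d18:-→d19:H1→d20:-→d21:-→d22:-→d23:-→d24:H2 -> H2
  add 40.120.208.0/22 -> H2 at depth 22
  add 87.101.86.96/28 -> H2 at depth 28
  add 40.120.0.0/16 -> H2 at depth 16
  add 40.120.209.0/24 -> H1 at depth 24
  - 87.101.0.0/16 clear@16
  add 87.101.86.96/28 -> H0 at depth 28

== LOOKUPS ==
["H2","H1","H2","H2","H0","H2"]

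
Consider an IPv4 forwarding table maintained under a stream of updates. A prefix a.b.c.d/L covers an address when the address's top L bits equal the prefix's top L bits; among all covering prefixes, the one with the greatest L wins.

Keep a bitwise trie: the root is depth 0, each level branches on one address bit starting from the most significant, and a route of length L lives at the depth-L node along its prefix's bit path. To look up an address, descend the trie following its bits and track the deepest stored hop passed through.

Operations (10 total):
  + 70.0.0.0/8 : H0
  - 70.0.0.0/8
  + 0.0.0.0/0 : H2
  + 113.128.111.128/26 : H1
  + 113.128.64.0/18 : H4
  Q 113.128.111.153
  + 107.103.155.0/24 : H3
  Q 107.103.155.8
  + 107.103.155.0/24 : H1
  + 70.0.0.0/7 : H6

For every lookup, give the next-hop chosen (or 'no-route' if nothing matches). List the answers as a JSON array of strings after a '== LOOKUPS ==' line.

Process each operation:
  + 70.0.0.0/8 (H0) depth=8
  del 70.0.0.0/8 (clear depth 8)
  + 0.0.0.0/0 (H2) depth=0
  + 113.128.111.128/26 (H1) depth=26
  + 113.128.64.0/18 (H4) depth=18
  ? 113.128.111.153  path d0:H2→d1:-→d2:-→d3:-→d4:-→d5:-→d6:-→d7:-→d8:-→d9:-→d10:-→d11:-→d12:-→d13:-→d14:-→d15:-→d16:-→d17:-→d18:H4→d19:-→d20:-→d21:-→d22:-→d23:-→d24:-→d25:-→d26:H1  best=H1
  + 107.103.155.0/24 (H3) depth=24
  ? 107.103.155.8  path d0:H2→d1:-→d2:-→d3:-→d4:-→d5:-→d6:-→d7:-→d8:-→d9:-→d10:-→d11:-→d12:-→d13:-→d14:-→d15:-→d16:-→d17:-→d18:-→d19:-→d20:-→d21:-→d22:-→d23:-→d24:H3  best=H3
  + 107.103.155.0/24 (H1) depth=24
  + 70.0.0.0/7 (H6) depth=7

== LOOKUPS ==
["H1","H3"]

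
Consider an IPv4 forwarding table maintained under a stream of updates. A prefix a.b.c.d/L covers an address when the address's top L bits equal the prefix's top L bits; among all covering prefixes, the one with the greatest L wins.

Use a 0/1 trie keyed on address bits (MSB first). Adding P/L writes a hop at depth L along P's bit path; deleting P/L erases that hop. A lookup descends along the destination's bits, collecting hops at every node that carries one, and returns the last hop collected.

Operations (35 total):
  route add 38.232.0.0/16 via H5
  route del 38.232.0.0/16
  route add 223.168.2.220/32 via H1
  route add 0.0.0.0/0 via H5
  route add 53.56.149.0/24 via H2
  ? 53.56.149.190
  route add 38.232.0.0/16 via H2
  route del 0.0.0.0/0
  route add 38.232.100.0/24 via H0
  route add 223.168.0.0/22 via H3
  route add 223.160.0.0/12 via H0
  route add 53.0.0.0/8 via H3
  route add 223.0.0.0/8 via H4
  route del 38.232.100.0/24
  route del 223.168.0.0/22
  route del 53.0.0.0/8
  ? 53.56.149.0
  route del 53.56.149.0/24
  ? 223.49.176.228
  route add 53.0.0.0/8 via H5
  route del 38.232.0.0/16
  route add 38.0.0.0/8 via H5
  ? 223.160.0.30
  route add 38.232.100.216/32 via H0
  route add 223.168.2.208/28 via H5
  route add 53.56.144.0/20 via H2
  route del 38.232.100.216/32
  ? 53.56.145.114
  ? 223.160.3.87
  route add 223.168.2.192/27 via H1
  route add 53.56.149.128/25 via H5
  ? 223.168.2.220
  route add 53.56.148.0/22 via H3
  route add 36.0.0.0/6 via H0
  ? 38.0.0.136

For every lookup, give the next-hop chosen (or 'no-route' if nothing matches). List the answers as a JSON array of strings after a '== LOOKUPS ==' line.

Apply in order:
  add 38.232.0.0/16 -> H5 at depth 16
  - 38.232.0.0/16 clear@16
  add 223.168.2.220/32 -> H1 at depth 32
  add 0.0.0.0/0 -> H5 at depth 0
  add 53.56.149.0/24 -> H2 at depth 24
  ? 53.56.149.190  path d0:H5→d1:-→d2:-→d3:-→d4:-→d5:-→d6:-→d7:-→d8:-→d9:-→d10:-→d11:-→d12:-→d13:-→d14:-→d15:-→d16:-→d17:-→d18:-→d19:-→d20:-→d21:-→d22:-→d23:-→d24:H2  best=H2
  add 38.232.0.0/16 -> H2 at depth 16
  - 0.0.0.0/0 clear@0
  add 38.232.100.0/24 -> H0 at depth 24
  add 223.168.0.0/22 -> H3 at depth 22
  add 223.160.0.0/12 -> H0 at depth 12
  add 53.0.0.0/8 -> H3 at depth 8
  add 223.0.0.0/8 -> H4 at depth 8
  - 38.232.100.0/24 clear@24
  - 223.168.0.0/22 clear@22
  - 53.0.0.0/8 clear@8
  ? 53.56.149.0  path d0:-→d1:-→d2:-→d3:-→d4:-→d5:-→d6:-→d7:-→d8:-→d9:-→d10:-→d11:-→d12:-→d13:-→d14:-→d15:-→d16:-→d17:-→d18:-→d19:-→d20:-→d21:-→d22:-→d23:-→d24:H2  best=H2
  - 53.56.149.0/24 clear@24
  ? 223.49.176.228  path d0:-→d1:-→d2:-→d3:-→d4:-→d5:-→d6:-→d7:-→d8:H4  best=H4
  add 53.0.0.0/8 -> H5 at depth 8
  - 38.232.0.0/16 clear@16
  add 38.0.0.0/8 -> H5 at depth 8
  ? 223.160.0.30  path d0:-→d1:-→d2:-→d3:-→d4:-→d5:-→d6:-→d7:-→d8:H4→d9:-→d10:-→d11:-→d12:H0  best=H0
  add 38.232.100.216/32 -> H0 at depth 32
  add 223.168.2.208/28 -> H5 at depth 28
  add 53.56.144.0/20 -> H2 at depth 20
  - 38.232.100.216/32 clear@32
  ? 53.56.145.114  path d0:-→d1:-→d2:-→d3:-→d4:-→d5:-→d6:-→d7:-→d8:H5→d9:-→d10:-→d11:-→d12:-→d13:-→d14:-→d15:-→d16:-→d17:-→d18:-→d19:-→d20:H2→d21:-  best=H2
  ? 223.160.3.87  path d0:-→d1:-→d2:-→d3:-→d4:-→d5:-→d6:-→d7:-→d8:H4→d9:-→d10:-→d11:-→d12:H0  best=H0
  add 223.168.2.192/27 -> H1 at depth 27
  add 53.56.149.128/25 -> H5 at depth 25
  ? 223.168.2.220  path d0:-→d1:-→d2:-→d3:-→d4:-→d5:-→d6:-→d7:-→d8:H4→d9:-→d10:-→d11:-→d12:H0→d13:-→d14:-→d15:-→d16:-→d17:-→d18:-→d19:-→d20:-→d21:-→d22:-→d23:-→d24:-→d25:-→d26:-→d27:H1→d28:H5→d29:-→d30:-→d31:-→d32:H1  best=H1
  add 53.56.148.0/22 -> H3 at depth 22
  add 36.0.0.0/6 -> H0 at depth 6
  ? 38.0.0.136  path d0:-→d1:-→d2:-→d3:-→d4:-→d5:-→d6:H0→d7:-→d8:H5  best=H5

== LOOKUPS ==
["H2","H2","H4","H0","H2","H0","H1","H5"]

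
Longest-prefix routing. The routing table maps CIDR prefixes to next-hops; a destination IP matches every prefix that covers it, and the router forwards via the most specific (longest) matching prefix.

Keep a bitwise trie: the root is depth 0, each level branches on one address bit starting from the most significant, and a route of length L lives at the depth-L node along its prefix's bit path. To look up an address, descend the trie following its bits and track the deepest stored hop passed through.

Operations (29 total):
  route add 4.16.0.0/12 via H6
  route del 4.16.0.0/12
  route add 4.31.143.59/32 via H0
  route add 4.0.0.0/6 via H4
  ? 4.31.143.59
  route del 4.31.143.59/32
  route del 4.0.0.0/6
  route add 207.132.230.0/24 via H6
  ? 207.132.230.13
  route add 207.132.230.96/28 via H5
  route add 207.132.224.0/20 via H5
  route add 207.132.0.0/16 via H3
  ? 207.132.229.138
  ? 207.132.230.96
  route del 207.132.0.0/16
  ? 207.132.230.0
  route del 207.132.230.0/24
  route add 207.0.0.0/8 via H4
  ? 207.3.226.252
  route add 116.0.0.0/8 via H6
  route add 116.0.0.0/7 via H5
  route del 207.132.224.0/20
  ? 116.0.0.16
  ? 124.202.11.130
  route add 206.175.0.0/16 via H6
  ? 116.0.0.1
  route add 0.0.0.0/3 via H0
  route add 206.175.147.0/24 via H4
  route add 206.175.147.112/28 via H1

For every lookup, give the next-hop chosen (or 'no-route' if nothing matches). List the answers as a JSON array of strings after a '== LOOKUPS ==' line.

Apply in order:
  + 4.16.0.0/12 (H6) depth=12
  - 4.16.0.0/12 clear@12
  + 4.31.143.59/32 (H0) depth=32
  + 4.0.0.0/6 (H4) depth=6
  Q 4.31.143.59: descend 00000100000111111000111100111011 ; hops seen [H4,H0] ; pick H0
  - 4.31.143.59/32 clear@32
  - 4.0.0.0/6 clear@6
  + 207.132.230.0/24 (H6) depth=24
  Q 207.132.230.13: descend 110011111000010011100110 ; hops seen [H6] ; pick H6
  + 207.132.230.96/28 (H5) depth=28
  + 207.132.224.0/20 (H5) depth=20
  + 207.132.0.0/16 (H3) depth=16
  Q 207.132.229.138: descend 1100111110000100111001 ; hops seen [H3,H5] ; pick H5
  Q 207.132.230.96: descend 1100111110000100111001100110 ; hops seen [H3,H5,H6,H5] ; pick H5
  - 207.132.0.0/16 clear@16
  Q 207.132.230.0: descend 1100111110000100111001100 ; hops seen [H5,H6] ; pick H6
  - 207.132.230.0/24 clear@24
  + 207.0.0.0/8 (H4) depth=8
  Q 207.3.226.252: descend 11001111 ; hops seen [H4] ; pick H4
  + 116.0.0.0/8 (H6) depth=8
  + 116.0.0.0/7 (H5) depth=7
  - 207.132.224.0/20 clear@20
  Q 116.0.0.16: descend 01110100 ; hops seen [H5,H6] ; pick H6
  Q 124.202.11.130: descend 0111 ; hops seen [∅] ; pick no-route
  + 206.175.0.0/16 (H6) depth=16
  Q 116.0.0.1: descend 01110100 ; hops seen [H5,H6] ; pick H6
  + 0.0.0.0/3 (H0) depth=3
  + 206.175.147.0/24 (H4) depth=24
  + 206.175.147.112/28 (H1) depth=28

== LOOKUPS ==
["H0","H6","H5","H5","H6","H4","H6","no-route","H6"]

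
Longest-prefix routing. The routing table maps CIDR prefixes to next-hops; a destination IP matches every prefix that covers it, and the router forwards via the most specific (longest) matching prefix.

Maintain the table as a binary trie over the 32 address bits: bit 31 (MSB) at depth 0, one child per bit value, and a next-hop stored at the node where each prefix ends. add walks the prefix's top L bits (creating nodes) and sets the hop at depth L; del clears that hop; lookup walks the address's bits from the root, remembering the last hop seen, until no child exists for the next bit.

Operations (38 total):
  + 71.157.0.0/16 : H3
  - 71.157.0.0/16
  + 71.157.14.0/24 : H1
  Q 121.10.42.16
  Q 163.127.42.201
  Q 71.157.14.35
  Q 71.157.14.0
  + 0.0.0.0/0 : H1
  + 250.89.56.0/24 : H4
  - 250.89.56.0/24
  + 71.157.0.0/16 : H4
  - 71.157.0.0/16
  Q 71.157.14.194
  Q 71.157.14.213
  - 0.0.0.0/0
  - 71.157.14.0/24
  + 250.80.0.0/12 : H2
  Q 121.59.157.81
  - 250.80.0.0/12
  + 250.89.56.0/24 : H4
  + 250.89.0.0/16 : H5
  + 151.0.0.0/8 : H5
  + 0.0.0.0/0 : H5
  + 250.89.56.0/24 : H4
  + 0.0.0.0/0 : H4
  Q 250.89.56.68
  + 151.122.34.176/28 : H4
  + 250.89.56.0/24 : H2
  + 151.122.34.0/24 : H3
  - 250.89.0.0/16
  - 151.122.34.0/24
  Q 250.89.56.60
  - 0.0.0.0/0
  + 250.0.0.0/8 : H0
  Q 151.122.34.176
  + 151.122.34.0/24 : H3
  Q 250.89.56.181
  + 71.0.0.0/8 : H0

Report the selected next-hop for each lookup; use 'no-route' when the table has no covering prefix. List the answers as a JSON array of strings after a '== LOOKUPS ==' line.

Process each operation:
  + 71.157.0.0/16 (H3) depth=16
  - 71.157.0.0/16 clear@16
  + 71.157.14.0/24 (H1) depth=24
  lookup 121.10.42.16: bits 01 walk d0:-→d1:-→d2:- -> no-route
  lookup 163.127.42.201: bits ε walk d0:- -> no-route
  lookup 71.157.14.35: bits 010001111001110100001110 walk d0:-→d1:-→d2:-→d3:-→d4:-→d5:-→d6:-→d7:-→d8:-→d9:-→d10:-→d11:-→d12:-→d13:-→d14:-→d15:-→d16:-→d17:-→d18:-→d19:-→d20:-→d21:-→d22:-→d23:-→d24:H1 -> H1
  lookup 71.157.14.0: bits 010001111001110100001110 walk d0:-→d1:-→d2:-→d3:-→d4:-→d5:-→d6:-→d7:-→d8:-→d9:-→d10:-→d11:-→d12:-→d13:-→d14:-→d15:-→d16:-→d17:-→d18:-→d19:-→d20:-→d21:-→d22:-→d23:-→d24:H1 -> H1
  + 0.0.0.0/0 (H1) depth=0
  + 250.89.56.0/24 (H4) depth=24
  - 250.89.56.0/24 clear@24
  + 71.157.0.0/16 (H4) depth=16
  - 71.157.0.0/16 clear@16
  lookup 71.157.14.194: bits 010001111001110100001110 walk d0:H1→d1:-→d2:-→d3:-→d4:-→d5:-→d6:-→d7:-→d8:-→d9:-→d10:-→d11:-→d12:-→d13:-→d14:-→d15:-→d16:-→d17:-→d18:-→d19:-→d20:-→d21:-→d22:-→d23:-→d24:H1 -> H1
  lookup 71.157.14.213: bits 010001111001110100001110 walk d0:H1→d1:-→d2:-→d3:-→d4:-→d5:-→d6:-→d7:-→d8:-→d9:-→d10:-→d11:-→d12:-→d13:-→d14:-→d15:-→d16:-→d17:-→d18:-→d19:-→d20:-→d21:-→d22:-→d23:-→d24:H1 -> H1
  - 0.0.0.0/0 clear@0
  - 71.157.14.0/24 clear@24
  + 250.80.0.0/12 (H2) depth=12
  lookup 121.59.157.81: bits 01 walk d0:-→d1:-→d2:- -> no-route
  - 250.80.0.0/12 clear@12
  + 250.89.56.0/24 (H4) depth=24
  + 250.89.0.0/16 (H5) depth=16
  + 151.0.0.0/8 (H5) depth=8
  + 0.0.0.0/0 (H5) depth=0
  + 250.89.56.0/24 (H4) depth=24
  + 0.0.0.0/0 (H4) depth=0
  lookup 250.89.56.68: bits 111110100101100100111000 walk d0:H4→d1:-→d2:-→d3:-→d4:-→d5:-→d6:-→d7:-→d8:-→d9:-→d10:-→d11:-→d12:-→d13:-→d14:-→d15:-→d16:H5→d17:-→d18:-→d19:-→d20:-→d21:-→d22:-→d23:-→d24:H4 -> H4
  + 151.122.34.176/28 (H4) depth=28
  + 250.89.56.0/24 (H2) depth=24
  + 151.122.34.0/24 (H3) depth=24
  - 250.89.0.0/16 clear@16
  - 151.122.34.0/24 clear@24
  lookup 250.89.56.60: bits 111110100101100100111000 walk d0:H4→d1:-→d2:-→d3:-→d4:-→d5:-→d6:-→d7:-→d8:-→d9:-→d10:-→d11:-→d12:-→d13:-→d14:-→d15:-→d16:-→d17:-→d18:-→d19:-→d20:-→d21:-→d22:-→d23:-→d24:H2 -> H2
  - 0.0.0.0/0 clear@0
  + 250.0.0.0/8 (H0) depth=8
  lookup 151.122.34.176: bits 1001011101111010001000101011 walk d0:-→d1:-→d2:-→d3:-→d4:-→d5:-→d6:-→d7:-→d8:H5→d9:-→d10:-→d11:-→d12:-→d13:-→d14:-→d15:-→d16:-→d17:-→d18:-→d19:-→d20:-→d21:-→d22:-→d23:-→d24:-→d25:-→d26:-→d27:-→d28:H4 -> H4
  + 151.122.34.0/24 (H3) depth=24
  lookup 250.89.56.181: bits 111110100101100100111000 walk d0:-→d1:-→d2:-→d3:-→d4:-→d5:-→d6:-→d7:-→d8:H0→d9:-→d10:-→d11:-→d12:-→d13:-→d14:-→d15:-→d16:-→d17:-→d18:-→d19:-→d20:-→d21:-→d22:-→d23:-→d24:H2 -> H2
  + 71.0.0.0/8 (H0) depth=8

== LOOKUPS ==
["no-route","no-route","H1","H1","H1","H1","no-route","H4","H2","H4","H2"]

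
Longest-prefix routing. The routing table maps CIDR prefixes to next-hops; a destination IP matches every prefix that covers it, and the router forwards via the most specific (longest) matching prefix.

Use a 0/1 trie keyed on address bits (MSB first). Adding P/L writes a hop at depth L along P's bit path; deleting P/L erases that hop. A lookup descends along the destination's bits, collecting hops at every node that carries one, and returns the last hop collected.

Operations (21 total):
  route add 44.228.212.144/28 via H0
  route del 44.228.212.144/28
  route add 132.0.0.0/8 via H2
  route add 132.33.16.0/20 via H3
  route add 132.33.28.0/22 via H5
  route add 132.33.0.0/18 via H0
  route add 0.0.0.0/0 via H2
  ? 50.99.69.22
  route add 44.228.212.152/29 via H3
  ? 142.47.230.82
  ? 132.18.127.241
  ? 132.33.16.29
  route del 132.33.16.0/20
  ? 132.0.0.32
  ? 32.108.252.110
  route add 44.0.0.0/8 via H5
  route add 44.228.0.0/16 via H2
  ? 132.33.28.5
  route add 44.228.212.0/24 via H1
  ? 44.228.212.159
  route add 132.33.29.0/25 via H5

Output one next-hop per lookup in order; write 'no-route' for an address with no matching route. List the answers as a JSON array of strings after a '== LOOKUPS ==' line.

Process each operation:
  add 44.228.212.144/28 -> H0 at depth 28
  del 44.228.212.144/28 (clear depth 28)
  add 132.0.0.0/8 -> H2 at depth 8
  add 132.33.16.0/20 -> H3 at depth 20
  add 132.33.28.0/22 -> H5 at depth 22
  add 132.33.0.0/18 -> H0 at depth 18
  add 0.0.0.0/0 -> H2 at depth 0
  Q 50.99.69.22: descend 001 ; hops seen [H2] ; pick H2
  add 44.228.212.152/29 -> H3 at depth 29
  Q 142.47.230.82: descend 1000 ; hops seen [H2] ; pick H2
  Q 132.18.127.241: descend 1000010000 ; hops seen [H2,H2] ; pick H2
  Q 132.33.16.29: descend 10000100001000010001 ; hops seen [H2,H2,H0,H3] ; pick H3
  del 132.33.16.0/20 (clear depth 20)
  Q 132.0.0.32: descend 1000010000 ; hops seen [H2,H2] ; pick H2
  Q 32.108.252.110: descend 0010 ; hops seen [H2] ; pick H2
  add 44.0.0.0/8 -> H5 at depth 8
  add 44.228.0.0/16 -> H2 at depth 16
  Q 132.33.28.5: descend 1000010000100001000111 ; hops seen [H2,H2,H0,H5] ; pick H5
  add 44.228.212.0/24 -> H1 at depth 24
  Q 44.228.212.159: descend 00101100111001001101010010011 ; hops seen [H2,H5,H2,H1,H3] ; pick H3
  add 132.33.29.0/25 -> H5 at depth 25

== LOOKUPS ==
["H2","H2","H2","H3","H2","H2","H5","H3"]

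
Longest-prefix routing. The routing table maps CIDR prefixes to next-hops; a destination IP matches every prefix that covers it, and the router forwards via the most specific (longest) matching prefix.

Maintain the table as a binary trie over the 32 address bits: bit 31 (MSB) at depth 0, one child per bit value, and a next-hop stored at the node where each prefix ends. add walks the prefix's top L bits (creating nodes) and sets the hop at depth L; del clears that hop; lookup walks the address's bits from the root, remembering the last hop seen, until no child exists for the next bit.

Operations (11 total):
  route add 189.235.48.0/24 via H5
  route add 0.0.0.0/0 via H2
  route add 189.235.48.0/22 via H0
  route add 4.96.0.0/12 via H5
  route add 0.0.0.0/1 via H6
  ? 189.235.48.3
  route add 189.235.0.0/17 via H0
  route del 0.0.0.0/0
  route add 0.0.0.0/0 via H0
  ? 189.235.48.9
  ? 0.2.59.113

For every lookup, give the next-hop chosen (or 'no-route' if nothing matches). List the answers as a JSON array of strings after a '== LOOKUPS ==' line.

Trace:
  add 189.235.48.0/24 -> H5 at depth 24
  add 0.0.0.0/0 -> H2 at depth 0
  add 189.235.48.0/22 -> H0 at depth 22
  add 4.96.0.0/12 -> H5 at depth 12
  add 0.0.0.0/1 -> H6 at depth 1
  Q 189.235.48.3: descend 101111011110101100110000 ; hops seen [H2,H0,H5] ; pick H5
  add 189.235.0.0/17 -> H0 at depth 17
  - 0.0.0.0/0 clear@0
  add 0.0.0.0/0 -> H0 at depth 0
  Q 189.235.48.9: descend 101111011110101100110000 ; hops seen [H0,H0,H0,H5] ; pick H5
  Q 0.2.59.113: descend 00000 ; hops seen [H0,H6] ; pick H6

== LOOKUPS ==
["H5","H5","H6"]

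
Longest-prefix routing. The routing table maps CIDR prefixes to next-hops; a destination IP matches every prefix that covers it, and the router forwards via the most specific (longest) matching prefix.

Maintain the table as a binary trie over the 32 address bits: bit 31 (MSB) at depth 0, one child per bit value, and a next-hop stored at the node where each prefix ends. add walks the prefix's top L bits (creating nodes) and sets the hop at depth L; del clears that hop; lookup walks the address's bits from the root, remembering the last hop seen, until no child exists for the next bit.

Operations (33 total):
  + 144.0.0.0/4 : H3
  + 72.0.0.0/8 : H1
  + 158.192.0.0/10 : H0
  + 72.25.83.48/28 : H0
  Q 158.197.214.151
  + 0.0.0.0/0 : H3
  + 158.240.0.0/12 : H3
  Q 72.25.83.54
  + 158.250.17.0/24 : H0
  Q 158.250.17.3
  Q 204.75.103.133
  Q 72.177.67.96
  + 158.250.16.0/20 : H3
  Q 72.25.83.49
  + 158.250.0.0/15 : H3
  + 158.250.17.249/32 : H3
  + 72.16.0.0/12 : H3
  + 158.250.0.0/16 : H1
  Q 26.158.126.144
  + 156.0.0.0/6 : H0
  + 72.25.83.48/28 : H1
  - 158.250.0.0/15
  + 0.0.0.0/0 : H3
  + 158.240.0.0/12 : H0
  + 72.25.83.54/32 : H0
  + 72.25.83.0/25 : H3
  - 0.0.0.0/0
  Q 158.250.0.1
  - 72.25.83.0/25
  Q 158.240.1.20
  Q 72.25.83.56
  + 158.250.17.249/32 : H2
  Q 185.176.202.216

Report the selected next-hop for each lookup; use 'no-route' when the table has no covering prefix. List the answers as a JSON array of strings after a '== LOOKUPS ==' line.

Trace:
  add 144.0.0.0/4 -> H3 at depth 4
  add 72.0.0.0/8 -> H1 at depth 8
  add 158.192.0.0/10 -> H0 at depth 10
  add 72.25.83.48/28 -> H0 at depth 28
  lookup 158.197.214.151: bits 1001111011 walk d0:-→d1:-→d2:-→d3:-→d4:H3→d5:-→d6:-→d7:-→d8:-→d9:-→d10:H0 -> H0
  add 0.0.0.0/0 -> H3 at depth 0
  add 158.240.0.0/12 -> H3 at depth 12
  lookup 72.25.83.54: bits 0100100000011001010100110011 walk d0:H3→d1:-→d2:-→d3:-→d4:-→d5:-→d6:-→d7:-→d8:H1→d9:-→d10:-→d11:-→d12:-→d13:-→d14:-→d15:-→d16:-→d17:-→d18:-→d19:-→d20:-→d21:-→d22:-→d23:-→d24:-→d25:-→d26:-→d27:-→d28:H0 -> H0
  add 158.250.17.0/24 -> H0 at depth 24
  lookup 158.250.17.3: bits 100111101111101000010001 walk d0:H3→d1:-→d2:-→d3:-→d4:H3→d5:-→d6:-→d7:-→d8:-→d9:-→d10:H0→d11:-→d12:H3→d13:-→d14:-→d15:-→d16:-→d17:-→d18:-→d19:-→d20:-→d21:-→d22:-→d23:-→d24:H0 -> H0
  lookup 204.75.103.133: bits 1 walk d0:H3→d1:- -> H3
  lookup 72.177.67.96: bits 01001000 walk d0:H3→d1:-→d2:-→d3:-→d4:-→d5:-→d6:-→d7:-→d8:H1 -> H1
  add 158.250.16.0/20 -> H3 at depth 20
  lookup 72.25.83.49: bits 0100100000011001010100110011 walk d0:H3→d1:-→d2:-→d3:-→d4:-→d5:-→d6:-→d7:-→d8:H1→d9:-→d10:-→d11:-→d12:-→d13:-→d14:-→d15:-→d16:-→d17:-→d18:-→d19:-→d20:-→d21:-→d22:-→d23:-→d24:-→d25:-→d26:-→d27:-→d28:H0 -> H0
  add 158.250.0.0/15 -> H3 at depth 15
  add 158.250.17.249/32 -> H3 at depth 32
  add 72.16.0.0/12 -> H3 at depth 12
  add 158.250.0.0/16 -> H1 at depth 16
  lookup 26.158.126.144: bits 0 walk d0:H3→d1:- -> H3
  add 156.0.0.0/6 -> H0 at depth 6
  add 72.25.83.48/28 -> H1 at depth 28
  del 158.250.0.0/15 (clear depth 15)
  add 0.0.0.0/0 -> H3 at depth 0
  add 158.240.0.0/12 -> H0 at depth 12
  add 72.25.83.54/32 -> H0 at depth 32
  add 72.25.83.0/25 -> H3 at depth 25
  del 0.0.0.0/0 (clear depth 0)
  lookup 158.250.0.1: bits 1001111011111010000 walk d0:-→d1:-→d2:-→d3:-→d4:H3→d5:-→d6:H0→d7:-→d8:-→d9:-→d10:H0→d11:-→d12:H0→d13:-→d14:-→d15:-→d16:H1→d17:-→d18:-→d19:- -> H1
  del 72.25.83.0/25 (clear depth 25)
  lookup 158.240.1.20: bits 100111101111 walk d0:-→d1:-→d2:-→d3:-→d4:H3→d5:-→d6:H0→d7:-→d8:-→d9:-→d10:H0→d11:-→d12:H0 -> H0
  lookup 72.25.83.56: bits 0100100000011001010100110011 walk d0:-→d1:-→d2:-→d3:-→d4:-→d5:-→d6:-→d7:-→d8:H1→d9:-→d10:-→d11:-→d12:H3→d13:-→d14:-→d15:-→d16:-→d17:-→d18:-→d19:-→d20:-→d21:-→d22:-→d23:-→d24:-→d25:-→d26:-→d27:-→d28:H1 -> H1
  add 158.250.17.249/32 -> H2 at depth 32
  lookup 185.176.202.216: bits 10 walk d0:-→d1:-→d2:- -> no-route

== LOOKUPS ==
["H0","H0","H0","H3","H1","H0","H3","H1","H0","H1","no-route"]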